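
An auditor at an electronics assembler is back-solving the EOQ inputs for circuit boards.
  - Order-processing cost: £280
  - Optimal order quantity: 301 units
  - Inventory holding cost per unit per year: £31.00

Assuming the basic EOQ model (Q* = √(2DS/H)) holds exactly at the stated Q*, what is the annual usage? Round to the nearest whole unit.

Since Q* = (2DS/H)^½, squaring gives Q*²·H = 2DS.
D = Q²H / (2S) = 301² × 31 / (2 × 280) = 5,015.41

5,015 units per year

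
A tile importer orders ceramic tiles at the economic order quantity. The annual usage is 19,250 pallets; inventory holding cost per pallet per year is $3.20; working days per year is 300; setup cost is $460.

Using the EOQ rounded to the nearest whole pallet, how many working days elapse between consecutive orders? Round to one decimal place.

Optimal lot size Q* = (2 × 19,250 × $460 / $3.2)^½ ≈ 2,352.53 → Q = 2,353 pallets
Days between orders = 300 / (D/Q) = 300 / 8.181 ≈ 36.670

36.7 days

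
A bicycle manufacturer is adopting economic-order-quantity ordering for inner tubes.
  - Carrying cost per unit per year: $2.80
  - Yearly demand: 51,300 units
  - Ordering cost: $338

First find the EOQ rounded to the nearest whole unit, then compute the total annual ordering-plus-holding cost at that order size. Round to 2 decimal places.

2DS/H = 2·51,300·338/2.8 = 12,385,285.71
EOQ = √12,385,285.71 ≈ 3,519.27 → Q = 3,519 units
Ordering: D/Q × S = 51,300/3,519 × $338 = $4,927.37
Holding:  Q/2 × H = 3,519/2 × $2.8 = $4,926.60
Total = $4,927.37 + $4,926.60 = $9,853.97

$9,853.97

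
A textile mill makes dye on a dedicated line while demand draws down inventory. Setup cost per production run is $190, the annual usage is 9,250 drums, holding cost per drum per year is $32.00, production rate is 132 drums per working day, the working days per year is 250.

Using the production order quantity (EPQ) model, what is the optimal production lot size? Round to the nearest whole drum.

391 drums

d = 9,250/250 = 37.0000 drums/day;  effective holding cost H(1 − d/p) = 32·(1 − 37.0000/132) = 23.03030
Q* = √(2DS / H_eff) = √(2·9,250·190 / 23.03030) ≈ 390.67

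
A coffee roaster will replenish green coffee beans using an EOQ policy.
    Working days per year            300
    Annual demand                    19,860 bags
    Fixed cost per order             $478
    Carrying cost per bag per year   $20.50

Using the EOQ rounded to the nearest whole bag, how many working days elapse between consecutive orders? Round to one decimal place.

EOQ = √(2DS/H) = √(2 × 19,860 × 478 / 20.5)
    = √(926,154.15) ≈ 962.37 → Q = 962 bags
T = Q/D × 300 days = 962/19,860 × 300 = 14.532 days

14.5 days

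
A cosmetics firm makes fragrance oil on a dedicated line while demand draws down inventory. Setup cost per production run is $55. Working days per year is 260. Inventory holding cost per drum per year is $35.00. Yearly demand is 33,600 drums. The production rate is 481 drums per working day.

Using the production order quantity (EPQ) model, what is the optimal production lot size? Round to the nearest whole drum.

d = 33,600/260 = 129.2308 drums/day;  effective holding cost H(1 − d/p) = 35·(1 − 129.2308/481) = 25.59651
Q* = √(2DS / H_eff) = √(2·33,600·55 / 25.59651) ≈ 379.99

380 drums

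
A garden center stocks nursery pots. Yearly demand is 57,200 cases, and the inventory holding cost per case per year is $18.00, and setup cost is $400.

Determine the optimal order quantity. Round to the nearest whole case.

Optimal lot size Q* = (2 × 57,200 × $400 / $18)^½ ≈ 1,594.43

1,594 cases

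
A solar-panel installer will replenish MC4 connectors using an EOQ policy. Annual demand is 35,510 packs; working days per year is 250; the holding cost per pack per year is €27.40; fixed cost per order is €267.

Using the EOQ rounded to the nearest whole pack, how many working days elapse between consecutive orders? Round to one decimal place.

EOQ = √(2DS/H) = √(2 × 35,510 × 267 / 27.4)
    = √(692,056.20) ≈ 831.90 → Q = 832 packs
Days between orders = 250 / (D/Q) = 250 / 42.680 ≈ 5.858

5.9 days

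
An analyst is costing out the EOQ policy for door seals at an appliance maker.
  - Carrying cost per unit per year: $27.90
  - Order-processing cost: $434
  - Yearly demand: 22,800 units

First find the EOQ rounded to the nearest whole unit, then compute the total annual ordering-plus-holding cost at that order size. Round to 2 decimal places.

2DS/H = 2·22,800·434/27.9 = 709,333.33
EOQ = √709,333.33 ≈ 842.22 → Q = 842 units
Orders/yr = 22,800/842 = 27.078; ordering cost = 27.078 × $434 = $11,752.02
Average inventory = 842/2 = 421; holding cost = 421 × $27.9 = $11,745.90
Total = $11,752.02 + $11,745.90 = $23,497.92

$23,497.92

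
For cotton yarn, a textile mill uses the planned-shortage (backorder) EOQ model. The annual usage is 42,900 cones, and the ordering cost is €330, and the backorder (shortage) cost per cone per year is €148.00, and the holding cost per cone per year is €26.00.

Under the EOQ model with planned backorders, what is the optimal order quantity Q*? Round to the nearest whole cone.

1,132 cones

Q* = √(2DS/H) · √((H + b)/b)
   = √(2 × 42,900 × 330 / 26) · √((26 + 148) / 148)
   = 1,043.552 × 1.0843 ≈ 1,131.51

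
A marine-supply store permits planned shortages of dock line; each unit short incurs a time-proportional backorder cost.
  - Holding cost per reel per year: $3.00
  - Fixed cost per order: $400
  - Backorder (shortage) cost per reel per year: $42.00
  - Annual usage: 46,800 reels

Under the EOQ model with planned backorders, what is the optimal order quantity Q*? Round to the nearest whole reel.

Q* = √(2DS/H) · √((H + b)/b)
   = √(2 × 46,800 × 400 / 3) · √((3 + 42) / 42)
   = 3,532.704 × 1.0351 ≈ 3,656.70

3,657 reels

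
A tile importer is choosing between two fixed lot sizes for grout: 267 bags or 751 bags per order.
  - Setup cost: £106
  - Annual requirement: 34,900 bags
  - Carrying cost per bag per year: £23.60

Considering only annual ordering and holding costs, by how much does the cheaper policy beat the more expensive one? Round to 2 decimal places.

£3,218.27

Annual cost at Q: ordering D·S/Q plus holding Q·H/2.
TC(267) = (34,900/267)×106 + (267/2)×23.6 = £17,006.03
TC(751) = (34,900/751)×106 + (751/2)×23.6 = £13,787.77
|ΔTC| = |£17,006.03 − £13,787.77| = £3,218.27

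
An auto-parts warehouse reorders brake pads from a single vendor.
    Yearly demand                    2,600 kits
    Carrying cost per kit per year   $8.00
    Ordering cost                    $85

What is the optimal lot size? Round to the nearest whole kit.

235 kits

Optimal lot size Q* = (2 × 2,600 × $85 / $8)^½ ≈ 235.05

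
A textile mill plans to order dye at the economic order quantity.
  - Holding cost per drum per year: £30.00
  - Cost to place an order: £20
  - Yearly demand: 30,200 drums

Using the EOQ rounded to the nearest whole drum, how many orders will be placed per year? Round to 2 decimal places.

150.25 orders per year

2DS/H = 2·30,200·20/30 = 40,266.67
EOQ = √40,266.67 ≈ 200.67 → Q = 201
N = D/Q = 30,200/201 ≈ 150.249 orders/yr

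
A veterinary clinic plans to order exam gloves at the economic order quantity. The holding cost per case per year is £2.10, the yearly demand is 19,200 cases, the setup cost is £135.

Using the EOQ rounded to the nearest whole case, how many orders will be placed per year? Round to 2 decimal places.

12.22 orders per year

Q* = √(2·D·S / H) = √(2·19,200·135 / 2.1) = √2,468,571.4 ≈ 1,571.17 → Q = 1,571
N = D/Q = 19,200/1,571 ≈ 12.222 orders/yr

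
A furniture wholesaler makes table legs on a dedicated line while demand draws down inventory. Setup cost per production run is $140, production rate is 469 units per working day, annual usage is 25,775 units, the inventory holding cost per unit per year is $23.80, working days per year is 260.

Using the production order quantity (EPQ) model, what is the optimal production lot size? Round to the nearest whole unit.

620 units

d = 25,775/260 = 99.1346 units/day;  effective holding cost H(1 − d/p) = 23.8·(1 − 99.1346/469) = 18.76929
Q* = √(2DS / H_eff) = √(2·25,775·140 / 18.76929) ≈ 620.09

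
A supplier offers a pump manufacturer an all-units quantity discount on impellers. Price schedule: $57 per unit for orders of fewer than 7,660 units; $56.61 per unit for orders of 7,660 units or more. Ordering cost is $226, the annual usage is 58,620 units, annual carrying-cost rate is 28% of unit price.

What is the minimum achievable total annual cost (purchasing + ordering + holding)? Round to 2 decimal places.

$3,361,904.05

H₁ = 28%×$57 = $15.9600;  H₂ = 28%×$56.61 = $15.8508
EOQ₁ = √(2×58,620×226/15.9600) = 1,288.47  (< 7,660, feasible at tier 1)
EOQ₂ = √(2×58,620×226/15.8508) = 1,292.90  (< 7,660 → use Q = 7,660 at tier-2 price)
TC(tier 1 (EOQ₁), Q≈1,288.5) = $3,361,904.05
TC(tier 2, Q≈7,660.0) = $3,380,916.28
Minimum at tier 1 (EOQ₁): $3,361,904.05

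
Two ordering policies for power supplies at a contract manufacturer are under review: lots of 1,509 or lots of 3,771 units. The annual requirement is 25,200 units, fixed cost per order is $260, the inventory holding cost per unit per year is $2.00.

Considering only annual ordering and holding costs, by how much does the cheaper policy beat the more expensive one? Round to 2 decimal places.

TC(Q) = (D/Q)S + (Q/2)H
TC(1,509) = (25,200/1,509)×260 + (1,509/2)×2 = $5,850.95
TC(3,771) = (25,200/3,771)×260 + (3,771/2)×2 = $5,508.47
|ΔTC| = |$5,850.95 − $5,508.47| = $342.48

$342.48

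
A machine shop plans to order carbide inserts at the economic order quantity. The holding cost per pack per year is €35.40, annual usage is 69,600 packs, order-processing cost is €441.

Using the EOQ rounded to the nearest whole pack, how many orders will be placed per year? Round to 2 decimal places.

52.85 orders per year

Optimal lot size Q* = (2 × 69,600 × €441 / €35.4)^½ ≈ 1,316.85 → Q = 1,317
Orders per year = D/Q = 69,600 / 1,317 = 52.847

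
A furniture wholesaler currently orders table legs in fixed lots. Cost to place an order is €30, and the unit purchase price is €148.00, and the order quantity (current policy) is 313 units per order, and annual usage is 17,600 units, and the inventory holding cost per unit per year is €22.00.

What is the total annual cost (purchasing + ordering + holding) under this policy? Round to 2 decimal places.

€2,609,929.90

Orders/yr = 17,600/313 = 56.230; ordering cost = 56.230 × €30 = €1,686.90
Average inventory = 313/2 = 156.5; holding cost = 156.5 × €22 = €3,443.00
Purchase cost = D·C = 17,600 × 148 = €2,604,800.00
Total = €1,686.90 + €3,443.00 + €2,604,800.00 = €2,609,929.90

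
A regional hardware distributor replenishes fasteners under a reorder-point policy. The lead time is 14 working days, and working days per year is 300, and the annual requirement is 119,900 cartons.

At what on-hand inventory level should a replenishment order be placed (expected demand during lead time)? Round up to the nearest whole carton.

5,596 cartons

Daily demand d = 119,900 / 300 = 399.667 cartons/day
Demand during lead time = 399.667 × 14 = 5,595.33
Reorder point = 5,595.33 → round up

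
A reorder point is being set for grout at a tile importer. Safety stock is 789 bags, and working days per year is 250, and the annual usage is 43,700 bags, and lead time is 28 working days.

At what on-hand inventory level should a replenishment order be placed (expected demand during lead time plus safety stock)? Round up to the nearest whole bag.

5,684 bags

Daily demand d = 43,700 / 250 = 174.800 bags/day
Demand during lead time = 174.800 × 28 = 4,894.40
Reorder point = 4,894.40 + 789 = 5,683.40 → round up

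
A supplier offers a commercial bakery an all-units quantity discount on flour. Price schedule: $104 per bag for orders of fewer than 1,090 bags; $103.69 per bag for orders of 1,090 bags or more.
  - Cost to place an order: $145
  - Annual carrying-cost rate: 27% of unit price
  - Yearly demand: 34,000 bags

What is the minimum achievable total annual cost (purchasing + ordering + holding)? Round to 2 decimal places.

$3,545,240.92

H₁ = 27%×$104 = $28.0800;  H₂ = 27%×$103.69 = $27.9963
EOQ₁ = √(2×34,000×145/28.0800) = 592.57  (< 1,090, feasible at tier 1)
EOQ₂ = √(2×34,000×145/27.9963) = 593.46  (< 1,090 → use Q = 1,090 at tier-2 price)
TC(tier 1 (EOQ₁), Q≈592.6) = $3,552,639.37
TC(tier 2, Q≈1,090.0) = $3,545,240.92
Minimum at tier 2: $3,545,240.92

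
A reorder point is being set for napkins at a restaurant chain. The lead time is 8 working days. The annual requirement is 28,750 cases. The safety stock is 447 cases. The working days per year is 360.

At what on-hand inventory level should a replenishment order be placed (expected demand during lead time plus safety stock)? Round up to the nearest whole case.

1,086 cases

Daily demand d = 28,750 / 360 = 79.861 cases/day
Demand during lead time = 79.861 × 8 = 638.89
Reorder point = 638.89 + 447 = 1,085.89 → round up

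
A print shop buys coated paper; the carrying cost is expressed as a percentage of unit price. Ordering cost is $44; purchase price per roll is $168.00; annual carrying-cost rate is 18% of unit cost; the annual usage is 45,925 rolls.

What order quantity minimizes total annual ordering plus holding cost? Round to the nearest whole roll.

Holding cost per roll per year: H = 18% × $168 = $30.2400
2DS/H = 2·45,925·44/30.24 = 133,644.18
EOQ = √133,644.18 ≈ 365.57

366 rolls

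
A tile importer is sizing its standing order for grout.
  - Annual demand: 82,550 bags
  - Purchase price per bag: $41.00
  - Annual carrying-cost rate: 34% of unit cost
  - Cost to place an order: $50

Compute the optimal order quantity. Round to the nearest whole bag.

H = i·C = 0.34 × $41 = $13.9400 per bag-year
2DS/H = 2·82,550·50/13.94 = 592,180.77
EOQ = √592,180.77 ≈ 769.53

770 bags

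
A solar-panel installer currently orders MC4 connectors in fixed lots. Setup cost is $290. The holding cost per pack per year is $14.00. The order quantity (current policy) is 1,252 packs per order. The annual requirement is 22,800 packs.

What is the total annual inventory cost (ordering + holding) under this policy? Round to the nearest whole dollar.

Annual ordering cost = (D/Q)·S = (22,800/1,252) × 290 = $5,281.15
Annual holding cost  = (Q/2)·H = (1,252/2) × 14 = $8,764.00
Total = $5,281.15 + $8,764.00 = $14,045.15

$14,045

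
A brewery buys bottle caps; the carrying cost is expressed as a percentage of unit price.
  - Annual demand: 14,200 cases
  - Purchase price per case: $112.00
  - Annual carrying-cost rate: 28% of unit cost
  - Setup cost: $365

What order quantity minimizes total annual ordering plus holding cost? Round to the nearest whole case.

575 cases

Carrying cost H = $112 × 28% = $31.3600/case/yr
Optimal lot size Q* = (2 × 14,200 × $365 / $31.36)^½ ≈ 574.93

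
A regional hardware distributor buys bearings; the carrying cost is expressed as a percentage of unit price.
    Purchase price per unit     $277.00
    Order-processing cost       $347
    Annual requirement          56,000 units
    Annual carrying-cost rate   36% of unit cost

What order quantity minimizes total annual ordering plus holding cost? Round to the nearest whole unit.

Carrying cost H = $277 × 36% = $99.7200/unit/yr
Q* = √(2·D·S / H) = √(2·56,000·347 / 99.72) = √389,731.2 ≈ 624.28

624 units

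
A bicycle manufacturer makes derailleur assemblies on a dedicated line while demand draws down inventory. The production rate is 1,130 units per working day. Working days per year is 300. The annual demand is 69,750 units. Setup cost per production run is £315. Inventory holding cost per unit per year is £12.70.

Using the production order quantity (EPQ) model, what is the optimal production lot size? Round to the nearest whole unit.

Daily demand d = 69,750/300 = 232.500; p = 1130; 1 − d/p = 0.79425
EPQ = √(2DS / (H(1 − d/p)))
    = √(2 × 69,750 × 315 / (12.7 × 0.79425)) ≈ 2,087.19

2,087 units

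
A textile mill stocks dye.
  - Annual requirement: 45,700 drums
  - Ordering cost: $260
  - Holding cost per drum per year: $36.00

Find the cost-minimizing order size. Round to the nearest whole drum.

812 drums

EOQ = √(2DS/H) = √(2 × 45,700 × 260 / 36)
    = √(660,111.11) ≈ 812.47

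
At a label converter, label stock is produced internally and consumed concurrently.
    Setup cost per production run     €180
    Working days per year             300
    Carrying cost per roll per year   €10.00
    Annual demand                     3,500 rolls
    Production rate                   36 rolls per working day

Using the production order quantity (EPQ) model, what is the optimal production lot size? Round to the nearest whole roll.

Daily demand d = 3,500/300 = 11.667; p = 36; 1 − d/p = 0.67593
EPQ = √(2DS / (H(1 − d/p)))
    = √(2 × 3,500 × 180 / (10 × 0.67593)) ≈ 431.75

432 rolls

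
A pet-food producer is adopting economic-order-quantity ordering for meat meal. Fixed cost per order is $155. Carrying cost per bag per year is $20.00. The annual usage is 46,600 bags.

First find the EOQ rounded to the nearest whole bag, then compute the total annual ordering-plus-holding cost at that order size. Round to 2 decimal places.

2DS/H = 2·46,600·155/20 = 722,300.00
EOQ = √722,300.00 ≈ 849.88 → Q = 850 bags
Orders/yr = 46,600/850 = 54.824; ordering cost = 54.824 × $155 = $8,497.65
Average inventory = 850/2 = 425; holding cost = 425 × $20 = $8,500.00
Total = $8,497.65 + $8,500.00 = $16,997.65

$16,997.65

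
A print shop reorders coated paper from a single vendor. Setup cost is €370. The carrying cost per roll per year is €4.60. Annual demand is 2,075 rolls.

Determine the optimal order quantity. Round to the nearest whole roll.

2DS/H = 2·2,075·370/4.6 = 333,804.35
EOQ = √333,804.35 ≈ 577.76

578 rolls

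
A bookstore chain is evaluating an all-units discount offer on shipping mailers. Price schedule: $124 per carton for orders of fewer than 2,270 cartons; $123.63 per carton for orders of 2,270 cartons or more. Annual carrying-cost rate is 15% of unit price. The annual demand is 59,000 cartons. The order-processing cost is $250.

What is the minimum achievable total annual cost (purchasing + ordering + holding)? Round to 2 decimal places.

$7,321,715.80

H₁ = 15%×$124 = $18.6000;  H₂ = 15%×$123.63 = $18.5445
EOQ₁ = √(2×59,000×250/18.6000) = 1,259.37  (< 2,270, feasible at tier 1)
EOQ₂ = √(2×59,000×250/18.5445) = 1,261.26  (< 2,270 → use Q = 2,270 at tier-2 price)
TC(tier 1 (EOQ₁), Q≈1,259.4) = $7,339,424.35
TC(tier 2, Q≈2,270.0) = $7,321,715.80
Minimum at tier 2: $7,321,715.80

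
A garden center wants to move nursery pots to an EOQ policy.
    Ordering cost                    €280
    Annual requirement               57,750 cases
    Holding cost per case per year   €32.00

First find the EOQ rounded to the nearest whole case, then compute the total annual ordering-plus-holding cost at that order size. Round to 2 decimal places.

2DS/H = 2·57,750·280/32 = 1,010,625.00
EOQ = √1,010,625.00 ≈ 1,005.30 → Q = 1,005 cases
Ordering: D/Q × S = 57,750/1,005 × €280 = €16,089.55
Holding:  Q/2 × H = 1,005/2 × €32 = €16,080.00
Total = €16,089.55 + €16,080.00 = €32,169.55

€32,169.55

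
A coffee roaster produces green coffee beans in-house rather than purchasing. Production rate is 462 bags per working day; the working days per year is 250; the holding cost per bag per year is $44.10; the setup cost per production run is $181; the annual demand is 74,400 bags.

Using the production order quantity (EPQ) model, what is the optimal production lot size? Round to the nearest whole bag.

Daily demand d = 74,400/250 = 297.600; p = 462; 1 − d/p = 0.35584
EPQ = √(2DS / (H(1 − d/p)))
    = √(2 × 74,400 × 181 / (44.1 × 0.35584)) ≈ 1,310.06

1,310 bags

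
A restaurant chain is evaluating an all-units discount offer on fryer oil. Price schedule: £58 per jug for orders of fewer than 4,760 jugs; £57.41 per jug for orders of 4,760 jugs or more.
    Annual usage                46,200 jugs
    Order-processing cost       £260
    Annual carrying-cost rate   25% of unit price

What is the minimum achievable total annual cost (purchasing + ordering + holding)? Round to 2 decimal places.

H₁ = 25%×£58 = £14.5000;  H₂ = 25%×£57.41 = £14.3525
EOQ₁ = √(2×46,200×260/14.5000) = 1,287.18  (< 4,760, feasible at tier 1)
EOQ₂ = √(2×46,200×260/14.3525) = 1,293.78  (< 4,760 → use Q = 4,760 at tier-2 price)
TC(tier 1 (EOQ₁), Q≈1,287.2) = £2,698,264.08
TC(tier 2, Q≈4,760.0) = £2,689,024.48
Minimum at tier 2: £2,689,024.48

£2,689,024.48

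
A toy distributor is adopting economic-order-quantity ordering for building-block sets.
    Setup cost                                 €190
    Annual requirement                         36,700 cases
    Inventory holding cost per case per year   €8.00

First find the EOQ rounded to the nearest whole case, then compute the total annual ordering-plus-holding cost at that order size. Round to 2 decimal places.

2DS/H = 2·36,700·190/8 = 1,743,250.00
EOQ = √1,743,250.00 ≈ 1,320.32 → Q = 1,320 cases
Ordering: D/Q × S = 36,700/1,320 × €190 = €5,282.58
Holding:  Q/2 × H = 1,320/2 × €8 = €5,280.00
Total = €5,282.58 + €5,280.00 = €10,562.58

€10,562.58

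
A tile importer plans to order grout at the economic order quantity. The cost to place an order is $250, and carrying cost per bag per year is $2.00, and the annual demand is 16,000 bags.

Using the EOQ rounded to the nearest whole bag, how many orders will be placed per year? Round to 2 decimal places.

8.00 orders per year

2DS/H = 2·16,000·250/2 = 4,000,000.00
EOQ = √4,000,000.00 ≈ 2,000.00 → Q = 2,000
Orders per year = D/Q = 16,000 / 2,000 = 8.000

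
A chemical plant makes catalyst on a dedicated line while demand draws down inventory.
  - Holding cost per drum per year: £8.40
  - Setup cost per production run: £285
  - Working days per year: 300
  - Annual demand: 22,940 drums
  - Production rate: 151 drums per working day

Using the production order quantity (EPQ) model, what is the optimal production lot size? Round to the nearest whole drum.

1,776 drums

Daily demand d = 22,940/300 = 76.467; p = 151; 1 − d/p = 0.49360
EPQ = √(2DS / (H(1 − d/p)))
    = √(2 × 22,940 × 285 / (8.4 × 0.49360)) ≈ 1,775.86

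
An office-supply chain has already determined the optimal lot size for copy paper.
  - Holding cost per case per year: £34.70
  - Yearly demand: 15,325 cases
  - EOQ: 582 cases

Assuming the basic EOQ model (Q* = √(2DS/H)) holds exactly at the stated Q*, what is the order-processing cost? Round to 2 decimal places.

Since Q* = (2DS/H)^½, squaring gives Q*²·H = 2DS.
S = Q²H / (2D) = 582² × 34.7 / (2 × 15,325) = 383.4820

£383.48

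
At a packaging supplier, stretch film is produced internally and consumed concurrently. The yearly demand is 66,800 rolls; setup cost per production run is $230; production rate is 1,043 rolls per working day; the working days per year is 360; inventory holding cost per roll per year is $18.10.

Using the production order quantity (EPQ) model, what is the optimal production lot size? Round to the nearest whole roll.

d = 66,800/360 = 185.5556 rolls/day;  effective holding cost H(1 − d/p) = 18.1·(1 − 185.5556/1043) = 14.87991
Q* = √(2DS / H_eff) = √(2·66,800·230 / 14.87991) ≈ 1,437.03

1,437 rolls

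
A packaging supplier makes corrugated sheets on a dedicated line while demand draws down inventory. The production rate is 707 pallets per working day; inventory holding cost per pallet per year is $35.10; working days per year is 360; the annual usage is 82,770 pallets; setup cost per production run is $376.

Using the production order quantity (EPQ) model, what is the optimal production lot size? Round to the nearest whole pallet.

1,621 pallets

d = 82,770/360 = 229.9167 pallets/day;  effective holding cost H(1 − d/p) = 35.1·(1 − 229.9167/707) = 23.68547
Q* = √(2DS / H_eff) = √(2·82,770·376 / 23.68547) ≈ 1,621.08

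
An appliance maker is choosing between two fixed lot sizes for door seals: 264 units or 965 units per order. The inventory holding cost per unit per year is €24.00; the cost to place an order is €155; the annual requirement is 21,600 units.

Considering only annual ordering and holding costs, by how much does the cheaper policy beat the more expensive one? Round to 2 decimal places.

TC(Q) = (D/Q)S + (Q/2)H
TC(264) = (21,600/264)×155 + (264/2)×24 = €15,849.82
TC(965) = (21,600/965)×155 + (965/2)×24 = €15,049.43
|ΔTC| = |€15,849.82 − €15,049.43| = €800.39

€800.39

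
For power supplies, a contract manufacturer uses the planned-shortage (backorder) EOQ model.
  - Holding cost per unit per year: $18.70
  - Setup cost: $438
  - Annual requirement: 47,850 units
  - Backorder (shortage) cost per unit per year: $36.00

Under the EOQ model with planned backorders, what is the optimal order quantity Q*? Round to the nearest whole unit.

Q* = √(2DS/H) · √((H + b)/b)
   = √(2 × 47,850 × 438 / 18.7) · √((18.7 + 36) / 36)
   = 1,497.174 × 1.2327 ≈ 1,845.50

1,846 units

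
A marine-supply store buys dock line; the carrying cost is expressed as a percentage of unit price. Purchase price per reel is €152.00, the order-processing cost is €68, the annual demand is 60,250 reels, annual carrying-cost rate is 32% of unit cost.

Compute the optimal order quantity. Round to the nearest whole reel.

Holding cost per reel per year: H = 32% × €152 = €48.6400
2DS/H = 2·60,250·68/48.64 = 168,462.17
EOQ = √168,462.17 ≈ 410.44

410 reels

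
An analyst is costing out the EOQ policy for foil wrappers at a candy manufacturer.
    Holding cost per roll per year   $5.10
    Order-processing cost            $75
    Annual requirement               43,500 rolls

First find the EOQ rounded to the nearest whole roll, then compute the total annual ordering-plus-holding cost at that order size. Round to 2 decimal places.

$5,768.67

Optimal lot size Q* = (2 × 43,500 × $75 / $5.1)^½ ≈ 1,131.11 → Q = 1,131 rolls
Ordering: D/Q × S = 43,500/1,131 × $75 = $2,884.62
Holding:  Q/2 × H = 1,131/2 × $5.1 = $2,884.05
Total = $2,884.62 + $2,884.05 = $5,768.67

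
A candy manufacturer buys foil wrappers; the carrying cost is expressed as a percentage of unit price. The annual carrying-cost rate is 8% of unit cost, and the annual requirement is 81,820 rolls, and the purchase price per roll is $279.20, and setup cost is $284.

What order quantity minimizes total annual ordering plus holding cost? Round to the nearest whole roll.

1,442 rolls

Carrying cost H = $279.2 × 8% = $22.3360/roll/yr
EOQ = √(2DS/H) = √(2 × 81,820 × 284 / 22.336)
    = √(2,080,666.19) ≈ 1,442.45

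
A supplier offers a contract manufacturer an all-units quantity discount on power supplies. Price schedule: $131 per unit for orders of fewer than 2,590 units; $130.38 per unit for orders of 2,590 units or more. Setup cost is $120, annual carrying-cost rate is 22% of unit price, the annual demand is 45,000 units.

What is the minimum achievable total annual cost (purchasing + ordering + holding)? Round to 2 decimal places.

H₁ = 22%×$131 = $28.8200;  H₂ = 22%×$130.38 = $28.6836
EOQ₁ = √(2×45,000×120/28.8200) = 612.16  (< 2,590, feasible at tier 1)
EOQ₂ = √(2×45,000×120/28.6836) = 613.61  (< 2,590 → use Q = 2,590 at tier-2 price)
TC(tier 1 (EOQ₁), Q≈612.2) = $5,912,642.45
TC(tier 2, Q≈2,590.0) = $5,906,330.20
Minimum at tier 2: $5,906,330.20

$5,906,330.20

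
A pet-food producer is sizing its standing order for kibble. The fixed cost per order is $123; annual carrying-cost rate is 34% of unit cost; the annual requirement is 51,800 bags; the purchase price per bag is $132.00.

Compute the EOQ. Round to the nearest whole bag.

533 bags

H = i·C = 0.34 × $132 = $44.8800 per bag-year
Optimal lot size Q* = (2 × 51,800 × $123 / $44.88)^½ ≈ 532.85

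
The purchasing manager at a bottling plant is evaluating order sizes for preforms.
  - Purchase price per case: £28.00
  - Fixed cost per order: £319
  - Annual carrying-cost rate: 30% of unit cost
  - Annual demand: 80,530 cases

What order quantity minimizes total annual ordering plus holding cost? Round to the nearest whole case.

Carrying cost H = £28 × 30% = £8.4000/case/yr
Optimal lot size Q* = (2 × 80,530 × £319 / £8.4)^½ ≈ 2,473.14

2,473 cases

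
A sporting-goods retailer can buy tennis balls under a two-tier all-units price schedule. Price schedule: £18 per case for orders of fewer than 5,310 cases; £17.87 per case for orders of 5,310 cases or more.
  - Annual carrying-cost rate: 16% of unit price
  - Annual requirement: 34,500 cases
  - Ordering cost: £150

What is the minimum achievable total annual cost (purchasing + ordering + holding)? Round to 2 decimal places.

£625,080.75

H₁ = 16%×£18 = £2.8800;  H₂ = 16%×£17.87 = £2.8592
EOQ₁ = √(2×34,500×150/2.8800) = 1,895.72  (< 5,310, feasible at tier 1)
EOQ₂ = √(2×34,500×150/2.8592) = 1,902.60  (< 5,310 → use Q = 5,310 at tier-2 price)
TC(tier 1 (EOQ₁), Q≈1,895.7) = £626,459.67
TC(tier 2, Q≈5,310.0) = £625,080.75
Minimum at tier 2: £625,080.75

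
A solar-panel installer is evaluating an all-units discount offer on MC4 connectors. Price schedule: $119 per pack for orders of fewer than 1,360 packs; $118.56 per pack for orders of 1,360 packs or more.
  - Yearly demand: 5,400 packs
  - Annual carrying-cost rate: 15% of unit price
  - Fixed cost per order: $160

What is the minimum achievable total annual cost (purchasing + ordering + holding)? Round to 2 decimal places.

$648,153.81

H₁ = 15%×$119 = $17.8500;  H₂ = 15%×$118.56 = $17.7840
EOQ₁ = √(2×5,400×160/17.8500) = 311.14  (< 1,360, feasible at tier 1)
EOQ₂ = √(2×5,400×160/17.7840) = 311.71  (< 1,360 → use Q = 1,360 at tier-2 price)
TC(tier 1 (EOQ₁), Q≈311.1) = $648,153.81
TC(tier 2, Q≈1,360.0) = $652,952.41
Minimum at tier 1 (EOQ₁): $648,153.81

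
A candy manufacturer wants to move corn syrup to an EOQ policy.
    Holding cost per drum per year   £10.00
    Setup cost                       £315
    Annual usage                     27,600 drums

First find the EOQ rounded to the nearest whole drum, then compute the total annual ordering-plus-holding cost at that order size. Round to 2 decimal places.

£13,186.36

2DS/H = 2·27,600·315/10 = 1,738,800.00
EOQ = √1,738,800.00 ≈ 1,318.64 → Q = 1,319 drums
Ordering: D/Q × S = 27,600/1,319 × £315 = £6,591.36
Holding:  Q/2 × H = 1,319/2 × £10 = £6,595.00
Total = £6,591.36 + £6,595.00 = £13,186.36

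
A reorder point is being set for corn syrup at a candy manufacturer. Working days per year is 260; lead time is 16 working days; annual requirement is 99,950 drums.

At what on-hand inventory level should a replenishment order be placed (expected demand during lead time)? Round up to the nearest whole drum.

Daily demand d = 99,950 / 260 = 384.423 drums/day
Demand during lead time = 384.423 × 16 = 6,150.77
Reorder point = 6,150.77 → round up

6,151 drums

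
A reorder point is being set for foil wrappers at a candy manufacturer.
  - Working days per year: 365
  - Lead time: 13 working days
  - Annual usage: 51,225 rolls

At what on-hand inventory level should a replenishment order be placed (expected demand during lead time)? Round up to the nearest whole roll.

1,825 rolls

Daily demand d = 51,225 / 365 = 140.342 rolls/day
Demand during lead time = 140.342 × 13 = 1,824.45
Reorder point = 1,824.45 → round up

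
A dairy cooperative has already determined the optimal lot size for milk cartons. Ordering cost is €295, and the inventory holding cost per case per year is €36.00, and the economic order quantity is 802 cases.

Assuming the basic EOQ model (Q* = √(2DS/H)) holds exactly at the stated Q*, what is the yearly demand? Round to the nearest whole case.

39,246 cases per year

Since Q* = (2DS/H)^½, squaring gives Q*²·H = 2DS.
D = Q²H / (2S) = 802² × 36 / (2 × 295) = 39,246.35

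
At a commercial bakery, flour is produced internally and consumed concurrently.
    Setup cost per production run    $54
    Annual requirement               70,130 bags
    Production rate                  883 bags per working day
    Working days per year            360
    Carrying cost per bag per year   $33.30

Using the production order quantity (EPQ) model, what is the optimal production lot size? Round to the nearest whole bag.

540 bags

Daily demand d = 70,130/360 = 194.806; p = 883; 1 − d/p = 0.77938
EPQ = √(2DS / (H(1 − d/p)))
    = √(2 × 70,130 × 54 / (33.3 × 0.77938)) ≈ 540.21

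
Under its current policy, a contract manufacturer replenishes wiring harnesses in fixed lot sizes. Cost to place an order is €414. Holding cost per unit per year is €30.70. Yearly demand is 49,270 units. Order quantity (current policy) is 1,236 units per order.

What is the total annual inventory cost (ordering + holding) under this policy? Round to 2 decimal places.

Ordering: D/Q × S = 49,270/1,236 × €414 = €16,503.06
Holding:  Q/2 × H = 1,236/2 × €30.7 = €18,972.60
Total = €16,503.06 + €18,972.60 = €35,475.66

€35,475.66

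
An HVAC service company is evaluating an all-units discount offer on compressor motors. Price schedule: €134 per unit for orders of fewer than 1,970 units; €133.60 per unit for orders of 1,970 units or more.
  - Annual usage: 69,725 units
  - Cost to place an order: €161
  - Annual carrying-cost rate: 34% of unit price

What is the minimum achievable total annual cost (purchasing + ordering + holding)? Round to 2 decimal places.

H₁ = 34%×€134 = €45.5600;  H₂ = 34%×€133.60 = €45.4240
EOQ₁ = √(2×69,725×161/45.5600) = 701.99  (< 1,970, feasible at tier 1)
EOQ₂ = √(2×69,725×161/45.4240) = 703.04  (< 1,970 → use Q = 1,970 at tier-2 price)
TC(tier 1 (EOQ₁), Q≈702.0) = €9,375,132.62
TC(tier 2, Q≈1,970.0) = €9,365,700.98
Minimum at tier 2: €9,365,700.98

€9,365,700.98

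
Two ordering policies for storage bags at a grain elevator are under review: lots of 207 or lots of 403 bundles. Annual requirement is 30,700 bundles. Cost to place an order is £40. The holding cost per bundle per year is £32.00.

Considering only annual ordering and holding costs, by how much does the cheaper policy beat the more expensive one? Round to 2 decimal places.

£250.78

TC(Q) = (D/Q)S + (Q/2)H
TC(207) = (30,700/207)×40 + (207/2)×32 = £9,244.37
TC(403) = (30,700/403)×40 + (403/2)×32 = £9,495.15
Lots of 207 are cheaper by £250.78.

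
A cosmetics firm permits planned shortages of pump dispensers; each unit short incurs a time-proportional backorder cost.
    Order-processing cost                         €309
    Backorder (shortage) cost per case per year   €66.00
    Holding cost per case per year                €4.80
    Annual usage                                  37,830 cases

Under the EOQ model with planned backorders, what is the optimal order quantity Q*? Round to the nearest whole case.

2,286 cases

Basic EOQ = √(2·37,830·309/4.8) = 2,206.946
Backorder adjustment √((H+b)/b) = √((4.8+66)/66) = 1.0357
Q* = 2,206.946 × 1.0357 ≈ 2,285.79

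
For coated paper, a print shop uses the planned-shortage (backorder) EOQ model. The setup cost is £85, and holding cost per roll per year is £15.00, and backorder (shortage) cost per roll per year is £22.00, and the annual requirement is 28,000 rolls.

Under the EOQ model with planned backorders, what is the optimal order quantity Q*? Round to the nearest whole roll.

731 rolls

Q* = √(2DS/H) · √((H + b)/b)
   = √(2 × 28,000 × 85 / 15) · √((15 + 22) / 22)
   = 563.323 × 1.2968 ≈ 730.55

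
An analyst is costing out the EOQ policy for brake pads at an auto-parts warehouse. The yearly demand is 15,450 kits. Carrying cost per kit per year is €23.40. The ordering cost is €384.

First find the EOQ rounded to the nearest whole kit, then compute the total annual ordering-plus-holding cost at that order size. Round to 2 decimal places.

Optimal lot size Q* = (2 × 15,450 × €384 / €23.4)^½ ≈ 712.09 → Q = 712 kits
Annual ordering cost = (D/Q)·S = (15,450/712) × 384 = €8,332.58
Annual holding cost  = (Q/2)·H = (712/2) × 23.4 = €8,330.40
Total = €8,332.58 + €8,330.40 = €16,662.98

€16,662.98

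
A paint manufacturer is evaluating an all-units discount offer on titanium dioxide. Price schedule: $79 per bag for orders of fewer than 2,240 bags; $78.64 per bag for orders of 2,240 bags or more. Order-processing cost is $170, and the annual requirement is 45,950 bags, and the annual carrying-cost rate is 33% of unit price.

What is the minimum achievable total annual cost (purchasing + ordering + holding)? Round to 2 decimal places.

$3,646,060.62

H₁ = 33%×$79 = $26.0700;  H₂ = 33%×$78.64 = $25.9512
EOQ₁ = √(2×45,950×170/26.0700) = 774.13  (< 2,240, feasible at tier 1)
EOQ₂ = √(2×45,950×170/25.9512) = 775.90  (< 2,240 → use Q = 2,240 at tier-2 price)
TC(tier 1 (EOQ₁), Q≈774.1) = $3,650,231.47
TC(tier 2, Q≈2,240.0) = $3,646,060.62
Minimum at tier 2: $3,646,060.62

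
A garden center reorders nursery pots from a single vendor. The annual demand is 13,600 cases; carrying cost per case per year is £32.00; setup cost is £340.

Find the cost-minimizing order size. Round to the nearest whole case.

538 cases

EOQ = √(2DS/H) = √(2 × 13,600 × 340 / 32)
    = √(289,000.00) ≈ 537.59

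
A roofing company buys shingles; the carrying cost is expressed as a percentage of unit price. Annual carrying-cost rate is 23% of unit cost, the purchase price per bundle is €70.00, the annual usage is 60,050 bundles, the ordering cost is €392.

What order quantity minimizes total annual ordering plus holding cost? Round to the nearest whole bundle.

1,710 bundles

Carrying cost H = €70 × 23% = €16.1000/bundle/yr
Optimal lot size Q* = (2 × 60,050 × €392 / €16.1)^½ ≈ 1,710.02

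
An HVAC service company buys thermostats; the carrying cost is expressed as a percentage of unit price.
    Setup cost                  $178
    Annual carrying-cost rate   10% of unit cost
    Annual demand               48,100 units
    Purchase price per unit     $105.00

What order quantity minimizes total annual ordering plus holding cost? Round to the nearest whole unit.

1,277 units

Holding cost per unit per year: H = 10% × $105 = $10.5000
2DS/H = 2·48,100·178/10.5 = 1,630,819.05
EOQ = √1,630,819.05 ≈ 1,277.04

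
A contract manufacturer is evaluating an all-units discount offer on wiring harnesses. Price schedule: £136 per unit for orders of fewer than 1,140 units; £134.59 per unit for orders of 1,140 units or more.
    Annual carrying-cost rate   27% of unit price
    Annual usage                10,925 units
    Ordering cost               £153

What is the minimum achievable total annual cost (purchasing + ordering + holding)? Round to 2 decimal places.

H₁ = 27%×£136 = £36.7200;  H₂ = 27%×£134.59 = £36.3393
EOQ₁ = √(2×10,925×153/36.7200) = 301.73  (< 1,140, feasible at tier 1)
EOQ₂ = √(2×10,925×153/36.3393) = 303.31  (< 1,140 → use Q = 1,140 at tier-2 price)
TC(tier 1 (EOQ₁), Q≈301.7) = £1,496,879.57
TC(tier 2, Q≈1,140.0) = £1,492,575.40
Minimum at tier 2: £1,492,575.40

£1,492,575.40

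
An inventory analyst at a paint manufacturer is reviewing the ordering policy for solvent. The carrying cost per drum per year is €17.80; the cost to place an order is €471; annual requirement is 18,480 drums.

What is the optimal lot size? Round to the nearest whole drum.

Optimal lot size Q* = (2 × 18,480 × €471 / €17.8)^½ ≈ 988.93

989 drums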